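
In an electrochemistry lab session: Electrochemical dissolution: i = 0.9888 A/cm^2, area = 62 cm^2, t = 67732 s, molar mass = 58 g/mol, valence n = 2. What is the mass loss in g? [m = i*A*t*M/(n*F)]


Apply Faraday's law: m = i*A*t*M / (n*F)
Total charge passed Q = i*A*t = 0.9888*62*67732 = 4152350.8992 C
m = Q*M/(n*F) = 4152350.8992*58/(2*96485) = 1248.05074 g

1248.05074 g


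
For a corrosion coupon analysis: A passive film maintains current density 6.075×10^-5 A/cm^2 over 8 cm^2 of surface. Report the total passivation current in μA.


I = i_pass * A, then convert A → μA (×10^6)
I = 6.075×10^-5 * 8 * 10^6 = 486.0 μA

486.0 μA


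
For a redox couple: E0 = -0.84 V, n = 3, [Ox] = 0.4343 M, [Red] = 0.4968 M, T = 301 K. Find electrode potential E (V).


Apply the Nernst equation: E = E0 + (RT/nF)*ln([Ox]/[Red])
Step 1: RT/nF = 8.314*301/(3*96485) = 0.00864561 V
Step 2: [Ox]/[Red] = 0.4343/0.4968 = 0.874195
Step 3: ln(0.874195) = -0.134452
Step 4: correction = 0.00864561 * -0.134452 = -0.001 V
E = -0.84 + -0.001 = -0.841 V

-0.841 V


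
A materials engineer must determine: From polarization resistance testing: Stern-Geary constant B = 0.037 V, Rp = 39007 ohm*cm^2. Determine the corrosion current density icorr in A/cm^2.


Apply the Stern-Geary relation: icorr = B / Rp
icorr = 0.037 / 39007 = 9.485×10^-7 A/cm^2

9.485×10^-7 A/cm^2


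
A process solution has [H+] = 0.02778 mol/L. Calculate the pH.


pH = −log10[H+]
pH = −log10(0.02778) = 1.56

1.56


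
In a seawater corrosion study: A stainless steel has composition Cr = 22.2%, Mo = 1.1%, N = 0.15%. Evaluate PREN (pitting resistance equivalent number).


Apply the PREN formula: PREN = Cr + 3.3*Mo + 16*N
PREN = 22.2 + 3.3*1.1 + 16*0.15
PREN = 22.2 + 3.63 + 2.4 = 28.23

28.23


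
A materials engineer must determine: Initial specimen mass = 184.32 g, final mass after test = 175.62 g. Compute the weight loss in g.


Weight loss = initial − final
WL = 184.32 − 175.62 = 8.7 g

8.7 g


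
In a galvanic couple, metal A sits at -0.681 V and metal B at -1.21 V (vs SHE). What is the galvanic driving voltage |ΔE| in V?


Driving voltage is the absolute potential difference.
|ΔE| = |-0.681 − (-1.21)| = 0.529 V

0.529 V


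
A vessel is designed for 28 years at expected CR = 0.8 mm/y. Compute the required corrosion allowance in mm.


Corrosion allowance = CR × design life
CA = 0.8 * 28 = 22.4 mm

22.4 mm


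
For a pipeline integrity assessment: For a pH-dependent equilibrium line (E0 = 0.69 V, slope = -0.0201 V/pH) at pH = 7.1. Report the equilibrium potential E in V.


Apply the Pourbaix line equation: E = E0 + slope*pH
E = 0.69 + (-0.0201)*7.1 = 0.69 + (-0.14271) = 0.54729 V
Rounded to 3 decimal places: E = 0.547 V

0.547 V


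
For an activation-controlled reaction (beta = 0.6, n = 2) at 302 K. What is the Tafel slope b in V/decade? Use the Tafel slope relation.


Apply the Tafel slope relation: b = 2.303*R*T/(beta*n*F)
Numerator: 2.303 * 8.314 * 302 = 5782.44
Denominator: 0.6 * 2 * 96485 = 115782.0
b = 5782.44 / 115782.0 = 0.05 V/decade

0.05 V/decade


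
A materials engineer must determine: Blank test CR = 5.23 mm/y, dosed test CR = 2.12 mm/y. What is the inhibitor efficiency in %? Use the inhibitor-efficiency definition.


Apply the inhibitor-efficiency definition: IE = (CR_blank − CR_inh)/CR_blank × 100
IE = (5.23 − 2.12) / 5.23 × 100
IE = 3.11 / 5.23 × 100 = 59.5 %

59.5 %


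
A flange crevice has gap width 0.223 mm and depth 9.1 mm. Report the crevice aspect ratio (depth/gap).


Aspect ratio = depth / gap
Ratio = 9.1 / 0.223 = 40.8

40.8


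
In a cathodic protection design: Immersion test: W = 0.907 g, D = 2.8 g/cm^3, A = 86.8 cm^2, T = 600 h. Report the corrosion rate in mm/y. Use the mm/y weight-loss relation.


Apply the mm/y weight-loss relation: CR = 87600 * W / (D * A * T)
Numerator: 87600 * 0.907 = 79453.2
Denominator: 2.8 * 86.8 * 600 = 145824.0
CR = 79453.2 / 145824.0 = 0.5449 mm/y

0.5449 mm/y


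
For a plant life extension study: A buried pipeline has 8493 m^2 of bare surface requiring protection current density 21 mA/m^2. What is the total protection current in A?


I = area * current density, then convert mA → A (÷1000)
I = 8493 * 21 / 1000 = 178.35 A

178.35 A


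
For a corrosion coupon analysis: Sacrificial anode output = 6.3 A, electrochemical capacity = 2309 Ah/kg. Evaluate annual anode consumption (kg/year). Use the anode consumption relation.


Annual consumption = current * hours per year / capacity
Rate = 6.3 * 8760 / 2309 = 23.9 kg/year

23.9 kg/year


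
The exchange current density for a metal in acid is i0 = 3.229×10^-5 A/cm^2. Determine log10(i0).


i0 = 3.229×10^-5 A/cm^2
log10(i0) = -4.491

-4.491


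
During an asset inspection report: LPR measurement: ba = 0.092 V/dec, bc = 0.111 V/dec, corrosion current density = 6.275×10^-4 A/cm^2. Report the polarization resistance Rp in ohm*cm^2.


Apply the Stern-Geary equation: Rp = ba*bc / (2.303*icorr*(ba+bc))
ba*bc = 0.092*0.111 = 0.010212
ba+bc = 0.203; 2.303*icorr*(ba+bc) = 2.303*6.275×10^-4*0.203 = 2.933619×10^-4
Rp = 0.010212 / 2.933619×10^-4 = 34.8 ohm*cm^2

34.8 ohm*cm^2


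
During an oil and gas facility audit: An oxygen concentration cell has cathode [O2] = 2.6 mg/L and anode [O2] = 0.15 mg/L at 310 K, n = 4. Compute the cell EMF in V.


Apply the Nernst concentration-cell relation: E = (RT/nF)*ln(C_cathode/C_anode)
RT/nF = 8.314*310/(4*96485) = 0.00667808 V
ln(2.6/0.15) = 2.85263
E = 0.00667808 * 2.85263 = 0.01905 V

0.01905 V


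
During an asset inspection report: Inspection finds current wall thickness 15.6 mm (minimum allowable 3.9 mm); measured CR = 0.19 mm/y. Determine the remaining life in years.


Apply the remaining-life relation: RL = (t_current − t_min) / CR
RL = (15.6 − 3.9) / 0.19 = 11.7 / 0.19 = 61.6 years

61.6 years


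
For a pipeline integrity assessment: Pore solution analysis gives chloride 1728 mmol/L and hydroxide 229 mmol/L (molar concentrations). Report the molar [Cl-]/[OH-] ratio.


Threshold parameter = [Cl-] / [OH-] (molar basis; both in mmol/L, so units cancel)
Ratio = 1728 / 229 = 7.55

7.55


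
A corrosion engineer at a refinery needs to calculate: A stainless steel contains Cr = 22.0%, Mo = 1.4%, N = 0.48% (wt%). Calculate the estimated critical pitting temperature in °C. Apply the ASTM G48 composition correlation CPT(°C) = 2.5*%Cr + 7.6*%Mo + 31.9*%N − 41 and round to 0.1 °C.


Apply the ASTM G48 empirical CPT estimate: CPT(°C) = 2.5*%Cr + 7.6*%Mo + 31.9*%N − 41
2.5*22.0 = 55; 7.6*1.4 = 10.64; 31.9*0.48 = 15.312
CPT = 55 + 10.64 + 15.312 − 41 = 39.952 °C
Rounded to 0.1 °C: CPT ≈ 40.0 °C

40.0 °C


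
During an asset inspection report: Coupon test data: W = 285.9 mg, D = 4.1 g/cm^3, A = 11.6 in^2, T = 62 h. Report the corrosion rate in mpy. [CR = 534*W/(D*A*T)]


Apply the mpy weight-loss relation: CR = 534 * W / (D * A * T)
Numerator: 534 * 285.9 = 152670.6
Denominator: 4.1 * 11.6 * 62 = 2948.72
CR = 152670.6 / 2948.72 = 51.7752 mpy

51.7752 mpy


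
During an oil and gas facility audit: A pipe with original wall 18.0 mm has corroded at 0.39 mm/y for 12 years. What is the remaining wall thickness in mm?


Remaining wall = original − CR × time
t = 18.0 − 0.39*12 = 18.0 − 4.68 = 13.32 mm

13.32 mm


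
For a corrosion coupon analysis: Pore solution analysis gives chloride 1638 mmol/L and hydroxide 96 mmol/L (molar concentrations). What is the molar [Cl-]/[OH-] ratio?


Threshold parameter = [Cl-] / [OH-] (molar basis; both in mmol/L, so units cancel)
Ratio = 1638 / 96 = 17.06

17.06


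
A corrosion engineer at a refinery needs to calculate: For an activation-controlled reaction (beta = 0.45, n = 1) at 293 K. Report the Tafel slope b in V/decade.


Apply the Tafel slope relation: b = 2.303*R*T/(beta*n*F)
Numerator: 2.303 * 8.314 * 293 = 5610.11
Denominator: 0.45 * 1 * 96485 = 43418.25
b = 5610.11 / 43418.25 = 0.129 V/decade

0.129 V/decade


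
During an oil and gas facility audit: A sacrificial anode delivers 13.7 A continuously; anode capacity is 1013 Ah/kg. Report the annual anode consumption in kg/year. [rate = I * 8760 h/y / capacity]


Annual consumption = current * hours per year / capacity
Rate = 13.7 * 8760 / 1013 = 118.5 kg/year

118.5 kg/year


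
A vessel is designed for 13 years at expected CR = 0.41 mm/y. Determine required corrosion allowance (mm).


Corrosion allowance = CR × design life
CA = 0.41 * 13 = 5.33 mm

5.33 mm


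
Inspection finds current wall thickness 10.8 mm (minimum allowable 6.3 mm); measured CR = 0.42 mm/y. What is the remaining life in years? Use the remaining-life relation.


Apply the remaining-life relation: RL = (t_current − t_min) / CR
RL = (10.8 − 6.3) / 0.42 = 4.5 / 0.42 = 10.7 years

10.7 years


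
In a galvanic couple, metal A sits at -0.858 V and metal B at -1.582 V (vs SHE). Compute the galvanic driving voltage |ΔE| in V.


Driving voltage is the absolute potential difference.
|ΔE| = |-0.858 − (-1.582)| = 0.724 V

0.724 V


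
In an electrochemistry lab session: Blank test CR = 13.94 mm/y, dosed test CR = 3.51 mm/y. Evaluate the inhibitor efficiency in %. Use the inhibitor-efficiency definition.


Apply the inhibitor-efficiency definition: IE = (CR_blank − CR_inh)/CR_blank × 100
IE = (13.94 − 3.51) / 13.94 × 100
IE = 10.43 / 13.94 × 100 = 74.8 %

74.8 %


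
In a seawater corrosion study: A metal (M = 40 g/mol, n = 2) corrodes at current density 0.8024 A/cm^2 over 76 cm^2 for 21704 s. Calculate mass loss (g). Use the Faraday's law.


Apply Faraday's law: m = i*A*t*M / (n*F)
Total charge passed Q = i*A*t = 0.8024*76*21704 = 1323562.0096 C
m = Q*M/(n*F) = 1323562.0096*40/(2*96485) = 274.356 g

274.356 g


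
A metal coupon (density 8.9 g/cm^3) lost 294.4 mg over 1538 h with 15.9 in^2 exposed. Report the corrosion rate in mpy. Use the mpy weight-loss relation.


Apply the mpy weight-loss relation: CR = 534 * W / (D * A * T)
Numerator: 534 * 294.4 = 157209.6
Denominator: 8.9 * 15.9 * 1538 = 217642.38
CR = 157209.6 / 217642.38 = 0.72233 mpy

0.72233 mpy


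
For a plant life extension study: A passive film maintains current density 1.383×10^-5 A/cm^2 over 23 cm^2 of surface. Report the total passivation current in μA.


I = i_pass * A, then convert A → μA (×10^6)
I = 1.383×10^-5 * 23 * 10^6 = 318.09 μA

318.09 μA


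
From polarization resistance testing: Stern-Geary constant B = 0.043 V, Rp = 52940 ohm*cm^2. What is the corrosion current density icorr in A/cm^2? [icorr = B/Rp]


Apply the Stern-Geary relation: icorr = B / Rp
icorr = 0.043 / 52940 = 8.122×10^-7 A/cm^2

8.122×10^-7 A/cm^2


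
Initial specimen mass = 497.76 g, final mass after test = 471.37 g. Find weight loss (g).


Weight loss = initial − final
WL = 497.76 − 471.37 = 26.39 g

26.39 g


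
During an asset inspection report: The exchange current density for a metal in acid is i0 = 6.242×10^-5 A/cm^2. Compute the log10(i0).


i0 = 6.242×10^-5 A/cm^2
log10(i0) = -4.205

-4.205


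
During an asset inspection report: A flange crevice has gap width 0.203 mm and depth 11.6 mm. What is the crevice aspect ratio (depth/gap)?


Aspect ratio = depth / gap
Ratio = 11.6 / 0.203 = 57.1

57.1


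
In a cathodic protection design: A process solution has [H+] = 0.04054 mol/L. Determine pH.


pH = −log10[H+]
pH = −log10(0.04054) = 1.39

1.39


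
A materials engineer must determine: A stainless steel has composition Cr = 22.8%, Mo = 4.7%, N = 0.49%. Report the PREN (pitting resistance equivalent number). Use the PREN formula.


Apply the PREN formula: PREN = Cr + 3.3*Mo + 16*N
PREN = 22.8 + 3.3*4.7 + 16*0.49
PREN = 22.8 + 15.51 + 7.84 = 46.15

46.15


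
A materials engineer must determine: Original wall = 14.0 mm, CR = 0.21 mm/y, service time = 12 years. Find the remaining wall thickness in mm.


Remaining wall = original − CR × time
t = 14.0 − 0.21*12 = 14.0 − 2.52 = 11.48 mm

11.48 mm


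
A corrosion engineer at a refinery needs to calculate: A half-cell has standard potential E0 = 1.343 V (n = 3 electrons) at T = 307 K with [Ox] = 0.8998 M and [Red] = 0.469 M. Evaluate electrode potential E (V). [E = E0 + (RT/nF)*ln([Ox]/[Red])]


Apply the Nernst equation: E = E0 + (RT/nF)*ln([Ox]/[Red])
Step 1: RT/nF = 8.314*307/(3*96485) = 0.00881794 V
Step 2: [Ox]/[Red] = 0.8998/0.469 = 1.91855
Step 3: ln(1.91855) = 0.65157
Step 4: correction = 0.00881794 * 0.65157 = 0.006 V
E = 1.343 + 0.006 = 1.349 V

1.349 V


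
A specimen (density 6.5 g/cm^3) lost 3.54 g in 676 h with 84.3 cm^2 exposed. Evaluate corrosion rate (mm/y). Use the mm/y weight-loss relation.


Apply the mm/y weight-loss relation: CR = 87600 * W / (D * A * T)
Numerator: 87600 * 3.54 = 310104.0
Denominator: 6.5 * 84.3 * 676 = 370414.2
CR = 310104.0 / 370414.2 = 0.837182 mm/y

0.837182 mm/y


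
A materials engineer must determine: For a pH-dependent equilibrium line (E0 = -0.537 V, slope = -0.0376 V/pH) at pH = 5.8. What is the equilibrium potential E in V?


Apply the Pourbaix line equation: E = E0 + slope*pH
E = -0.537 + (-0.0376)*5.8 = -0.537 + (-0.21808) = -0.75508 V
Rounded to 4 decimal places: E = -0.7551 V

-0.7551 V


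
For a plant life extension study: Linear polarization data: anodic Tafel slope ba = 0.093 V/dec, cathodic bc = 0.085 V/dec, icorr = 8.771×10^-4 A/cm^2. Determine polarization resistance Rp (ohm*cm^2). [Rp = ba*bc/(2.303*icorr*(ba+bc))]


Apply the Stern-Geary equation: Rp = ba*bc / (2.303*icorr*(ba+bc))
ba*bc = 0.093*0.085 = 0.007905
ba+bc = 0.178; 2.303*icorr*(ba+bc) = 2.303*8.771×10^-4*0.178 = 3.5955311×10^-4
Rp = 0.007905 / 3.5955311×10^-4 = 21.99 ohm*cm^2

21.99 ohm*cm^2


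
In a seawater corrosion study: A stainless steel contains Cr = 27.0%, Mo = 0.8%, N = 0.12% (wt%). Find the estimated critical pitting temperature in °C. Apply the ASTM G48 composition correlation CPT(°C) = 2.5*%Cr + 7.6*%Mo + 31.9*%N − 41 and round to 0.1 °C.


Apply the ASTM G48 empirical CPT estimate: CPT(°C) = 2.5*%Cr + 7.6*%Mo + 31.9*%N − 41
2.5*27.0 = 67.5; 7.6*0.8 = 6.08; 31.9*0.12 = 3.828
CPT = 67.5 + 6.08 + 3.828 − 41 = 36.408 °C
Rounded to 0.1 °C: CPT ≈ 36.4 °C

36.4 °C


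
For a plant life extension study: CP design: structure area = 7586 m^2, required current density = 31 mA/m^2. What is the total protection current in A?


I = area * current density, then convert mA → A (÷1000)
I = 7586 * 31 / 1000 = 235.17 A

235.17 A


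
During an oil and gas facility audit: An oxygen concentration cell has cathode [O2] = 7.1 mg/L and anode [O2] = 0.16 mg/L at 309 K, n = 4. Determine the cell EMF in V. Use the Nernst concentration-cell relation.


Apply the Nernst concentration-cell relation: E = (RT/nF)*ln(C_cathode/C_anode)
RT/nF = 8.314*309/(4*96485) = 0.00665654 V
ln(7.1/0.16) = 3.79268
E = 0.00665654 * 3.79268 = 0.02525 V

0.02525 V


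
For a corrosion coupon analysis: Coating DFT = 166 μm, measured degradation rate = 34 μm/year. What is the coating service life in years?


Service life = thickness / degradation rate
Life = 166 / 34 = 4.9 years

4.9 years


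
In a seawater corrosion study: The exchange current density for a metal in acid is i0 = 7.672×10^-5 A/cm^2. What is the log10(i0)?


i0 = 7.672×10^-5 A/cm^2
log10(i0) = -4.115

-4.115


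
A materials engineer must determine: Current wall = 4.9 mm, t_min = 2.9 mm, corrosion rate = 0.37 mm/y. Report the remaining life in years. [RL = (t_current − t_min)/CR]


Apply the remaining-life relation: RL = (t_current − t_min) / CR
RL = (4.9 − 2.9) / 0.37 = 2.0 / 0.37 = 5.4 years

5.4 years


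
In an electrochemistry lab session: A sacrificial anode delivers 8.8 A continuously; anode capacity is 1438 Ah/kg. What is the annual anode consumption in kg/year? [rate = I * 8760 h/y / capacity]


Annual consumption = current * hours per year / capacity
Rate = 8.8 * 8760 / 1438 = 53.6 kg/year

53.6 kg/year


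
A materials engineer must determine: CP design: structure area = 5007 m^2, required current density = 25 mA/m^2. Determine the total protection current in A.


I = area * current density, then convert mA → A (÷1000)
I = 5007 * 25 / 1000 = 125.18 A

125.18 A


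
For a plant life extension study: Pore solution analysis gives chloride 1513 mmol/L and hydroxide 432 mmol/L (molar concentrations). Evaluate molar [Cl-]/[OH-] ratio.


Threshold parameter = [Cl-] / [OH-] (molar basis; both in mmol/L, so units cancel)
Ratio = 1513 / 432 = 3.5

3.5


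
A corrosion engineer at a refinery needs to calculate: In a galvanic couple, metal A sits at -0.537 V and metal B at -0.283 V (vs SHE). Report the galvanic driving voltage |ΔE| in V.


Driving voltage is the absolute potential difference.
|ΔE| = |-0.537 − (-0.283)| = 0.254 V

0.254 V


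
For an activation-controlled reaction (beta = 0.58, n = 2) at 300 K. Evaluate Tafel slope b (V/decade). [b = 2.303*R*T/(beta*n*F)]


Apply the Tafel slope relation: b = 2.303*R*T/(beta*n*F)
Numerator: 2.303 * 8.314 * 300 = 5744.14
Denominator: 0.58 * 2 * 96485 = 111922.6
b = 5744.14 / 111922.6 = 0.0513 V/decade

0.0513 V/decade


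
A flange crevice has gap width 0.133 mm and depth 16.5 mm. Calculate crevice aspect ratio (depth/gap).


Aspect ratio = depth / gap
Ratio = 16.5 / 0.133 = 124.1

124.1


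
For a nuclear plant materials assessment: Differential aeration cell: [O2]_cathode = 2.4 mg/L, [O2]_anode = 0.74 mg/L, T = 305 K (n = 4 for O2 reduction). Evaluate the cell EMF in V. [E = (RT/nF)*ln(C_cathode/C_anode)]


Apply the Nernst concentration-cell relation: E = (RT/nF)*ln(C_cathode/C_anode)
RT/nF = 8.314*305/(4*96485) = 0.00657037 V
ln(2.4/0.74) = 1.17657
E = 0.00657037 * 1.17657 = 0.00773 V

0.00773 V


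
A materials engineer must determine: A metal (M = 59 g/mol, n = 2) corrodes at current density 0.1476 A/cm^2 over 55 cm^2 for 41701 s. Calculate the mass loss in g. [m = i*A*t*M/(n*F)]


Apply Faraday's law: m = i*A*t*M / (n*F)
Total charge passed Q = i*A*t = 0.1476*55*41701 = 338528.718 C
m = Q*M/(n*F) = 338528.718*59/(2*96485) = 103.5041 g

103.5041 g


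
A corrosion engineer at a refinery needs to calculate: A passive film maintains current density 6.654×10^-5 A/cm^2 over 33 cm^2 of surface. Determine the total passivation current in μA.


I = i_pass * A, then convert A → μA (×10^6)
I = 6.654×10^-5 * 33 * 10^6 = 2195.82 μA

2195.82 μA


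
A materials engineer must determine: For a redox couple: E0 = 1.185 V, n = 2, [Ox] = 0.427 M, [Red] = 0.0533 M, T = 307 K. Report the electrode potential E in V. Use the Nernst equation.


Apply the Nernst equation: E = E0 + (RT/nF)*ln([Ox]/[Red])
Step 1: RT/nF = 8.314*307/(2*96485) = 0.01322692 V
Step 2: [Ox]/[Red] = 0.427/0.0533 = 8.011257
Step 3: ln(8.011257) = 2.080848
Step 4: correction = 0.01322692 * 2.080848 = 0.028 V
E = 1.185 + 0.028 = 1.213 V

1.213 V


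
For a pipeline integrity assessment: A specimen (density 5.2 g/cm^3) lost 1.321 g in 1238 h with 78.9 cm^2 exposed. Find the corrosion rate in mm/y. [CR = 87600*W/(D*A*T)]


Apply the mm/y weight-loss relation: CR = 87600 * W / (D * A * T)
Numerator: 87600 * 1.321 = 115719.6
Denominator: 5.2 * 78.9 * 1238 = 507926.64
CR = 115719.6 / 507926.64 = 0.22783 mm/y

0.22783 mm/y


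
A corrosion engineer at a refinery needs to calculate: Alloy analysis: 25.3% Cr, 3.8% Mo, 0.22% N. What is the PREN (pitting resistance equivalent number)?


Apply the PREN formula: PREN = Cr + 3.3*Mo + 16*N
PREN = 25.3 + 3.3*3.8 + 16*0.22
PREN = 25.3 + 12.54 + 3.52 = 41.36

41.36


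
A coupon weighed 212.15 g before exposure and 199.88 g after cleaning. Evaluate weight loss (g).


Weight loss = initial − final
WL = 212.15 − 199.88 = 12.27 g

12.27 g


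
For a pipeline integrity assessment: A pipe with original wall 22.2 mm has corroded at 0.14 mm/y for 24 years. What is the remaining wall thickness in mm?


Remaining wall = original − CR × time
t = 22.2 − 0.14*24 = 22.2 − 3.36 = 18.84 mm

18.84 mm


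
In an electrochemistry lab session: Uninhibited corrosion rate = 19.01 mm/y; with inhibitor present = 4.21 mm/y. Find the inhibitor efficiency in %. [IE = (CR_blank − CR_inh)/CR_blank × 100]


Apply the inhibitor-efficiency definition: IE = (CR_blank − CR_inh)/CR_blank × 100
IE = (19.01 − 4.21) / 19.01 × 100
IE = 14.8 / 19.01 × 100 = 77.9 %

77.9 %


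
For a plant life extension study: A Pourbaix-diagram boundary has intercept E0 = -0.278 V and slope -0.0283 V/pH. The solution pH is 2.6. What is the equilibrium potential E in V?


Apply the Pourbaix line equation: E = E0 + slope*pH
E = -0.278 + (-0.0283)*2.6 = -0.278 + (-0.07358) = -0.35158 V
Rounded to 4 decimal places: E = -0.3516 V

-0.3516 V


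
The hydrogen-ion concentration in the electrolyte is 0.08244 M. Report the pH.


pH = −log10[H+]
pH = −log10(0.08244) = 1.08

1.08


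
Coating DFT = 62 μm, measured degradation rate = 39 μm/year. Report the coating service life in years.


Service life = thickness / degradation rate
Life = 62 / 39 = 1.6 years

1.6 years


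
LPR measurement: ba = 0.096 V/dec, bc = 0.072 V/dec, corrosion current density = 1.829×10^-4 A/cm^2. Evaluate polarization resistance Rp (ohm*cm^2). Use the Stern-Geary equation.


Apply the Stern-Geary equation: Rp = ba*bc / (2.303*icorr*(ba+bc))
ba*bc = 0.096*0.072 = 0.006912
ba+bc = 0.168; 2.303*icorr*(ba+bc) = 2.303*1.829×10^-4*0.168 = 7.0764742×10^-5
Rp = 0.006912 / 7.0764742×10^-5 = 97.7 ohm*cm^2

97.7 ohm*cm^2


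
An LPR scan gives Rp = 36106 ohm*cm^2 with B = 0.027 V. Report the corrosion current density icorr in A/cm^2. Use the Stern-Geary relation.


Apply the Stern-Geary relation: icorr = B / Rp
icorr = 0.027 / 36106 = 7.478×10^-7 A/cm^2

7.478×10^-7 A/cm^2


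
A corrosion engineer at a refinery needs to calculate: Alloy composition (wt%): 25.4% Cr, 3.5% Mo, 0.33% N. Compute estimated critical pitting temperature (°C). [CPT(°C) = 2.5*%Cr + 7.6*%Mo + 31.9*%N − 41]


Apply the ASTM G48 empirical CPT estimate: CPT(°C) = 2.5*%Cr + 7.6*%Mo + 31.9*%N − 41
2.5*25.4 = 63.5; 7.6*3.5 = 26.6; 31.9*0.33 = 10.527
CPT = 63.5 + 26.6 + 10.527 − 41 = 59.627 °C
Rounded to 0.1 °C: CPT ≈ 59.6 °C

59.6 °C


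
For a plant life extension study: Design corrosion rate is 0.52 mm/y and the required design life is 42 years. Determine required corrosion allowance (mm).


Corrosion allowance = CR × design life
CA = 0.52 * 42 = 21.84 mm

21.84 mm


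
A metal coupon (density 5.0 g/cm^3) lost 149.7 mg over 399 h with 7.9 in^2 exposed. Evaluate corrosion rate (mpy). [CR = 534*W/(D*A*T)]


Apply the mpy weight-loss relation: CR = 534 * W / (D * A * T)
Numerator: 534 * 149.7 = 79939.8
Denominator: 5.0 * 7.9 * 399 = 15760.5
CR = 79939.8 / 15760.5 = 5.07216 mpy

5.07216 mpy


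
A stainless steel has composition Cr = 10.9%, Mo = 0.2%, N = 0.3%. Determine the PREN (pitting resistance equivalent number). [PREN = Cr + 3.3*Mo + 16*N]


Apply the PREN formula: PREN = Cr + 3.3*Mo + 16*N
PREN = 10.9 + 3.3*0.2 + 16*0.3
PREN = 10.9 + 0.66 + 4.8 = 16.36

16.36


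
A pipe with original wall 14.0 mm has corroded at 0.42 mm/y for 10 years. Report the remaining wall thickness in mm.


Remaining wall = original − CR × time
t = 14.0 − 0.42*10 = 14.0 − 4.2 = 9.8 mm

9.8 mm


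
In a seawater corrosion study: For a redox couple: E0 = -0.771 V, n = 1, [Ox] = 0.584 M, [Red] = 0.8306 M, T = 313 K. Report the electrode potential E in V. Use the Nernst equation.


Apply the Nernst equation: E = E0 + (RT/nF)*ln([Ox]/[Red])
Step 1: RT/nF = 8.314*313/(1*96485) = 0.02697085 V
Step 2: [Ox]/[Red] = 0.584/0.8306 = 0.703106
Step 3: ln(0.703106) = -0.352248
Step 4: correction = 0.02697085 * -0.352248 = -0.01 V
E = -0.771 + -0.01 = -0.781 V

-0.781 V


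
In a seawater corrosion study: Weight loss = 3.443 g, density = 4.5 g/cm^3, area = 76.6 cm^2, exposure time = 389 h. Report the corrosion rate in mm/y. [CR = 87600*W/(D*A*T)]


Apply the mm/y weight-loss relation: CR = 87600 * W / (D * A * T)
Numerator: 87600 * 3.443 = 301606.8
Denominator: 4.5 * 76.6 * 389 = 134088.3
CR = 301606.8 / 134088.3 = 2.249315 mm/y

2.249315 mm/y


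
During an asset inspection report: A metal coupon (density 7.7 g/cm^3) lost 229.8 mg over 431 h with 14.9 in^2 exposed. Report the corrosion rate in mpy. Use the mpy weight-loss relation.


Apply the mpy weight-loss relation: CR = 534 * W / (D * A * T)
Numerator: 534 * 229.8 = 122713.2
Denominator: 7.7 * 14.9 * 431 = 49448.63
CR = 122713.2 / 49448.63 = 2.482 mpy

2.482 mpy


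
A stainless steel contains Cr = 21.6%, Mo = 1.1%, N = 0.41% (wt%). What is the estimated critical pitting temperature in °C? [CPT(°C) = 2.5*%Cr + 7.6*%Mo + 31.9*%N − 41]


Apply the ASTM G48 empirical CPT estimate: CPT(°C) = 2.5*%Cr + 7.6*%Mo + 31.9*%N − 41
2.5*21.6 = 54; 7.6*1.1 = 8.36; 31.9*0.41 = 13.079
CPT = 54 + 8.36 + 13.079 − 41 = 34.439 °C
Rounded to 0.1 °C: CPT ≈ 34.4 °C

34.4 °C


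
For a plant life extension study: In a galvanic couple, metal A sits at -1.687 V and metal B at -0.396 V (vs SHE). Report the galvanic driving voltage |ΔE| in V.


Driving voltage is the absolute potential difference.
|ΔE| = |-1.687 − (-0.396)| = 1.291 V

1.291 V


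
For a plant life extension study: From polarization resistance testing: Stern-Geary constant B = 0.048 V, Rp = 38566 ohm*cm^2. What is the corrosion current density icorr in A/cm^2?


Apply the Stern-Geary relation: icorr = B / Rp
icorr = 0.048 / 38566 = 1.245×10^-6 A/cm^2

1.245×10^-6 A/cm^2


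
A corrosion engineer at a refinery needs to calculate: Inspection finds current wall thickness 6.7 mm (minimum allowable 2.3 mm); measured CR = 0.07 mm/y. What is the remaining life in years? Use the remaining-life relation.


Apply the remaining-life relation: RL = (t_current − t_min) / CR
RL = (6.7 − 2.3) / 0.07 = 4.4 / 0.07 = 62.9 years

62.9 years


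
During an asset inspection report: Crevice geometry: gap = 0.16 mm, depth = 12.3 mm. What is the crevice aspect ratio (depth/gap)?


Aspect ratio = depth / gap
Ratio = 12.3 / 0.16 = 76.9

76.9


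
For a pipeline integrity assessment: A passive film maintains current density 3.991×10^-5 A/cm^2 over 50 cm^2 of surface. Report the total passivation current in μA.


I = i_pass * A, then convert A → μA (×10^6)
I = 3.991×10^-5 * 50 * 10^6 = 1995.5 μA

1995.5 μA


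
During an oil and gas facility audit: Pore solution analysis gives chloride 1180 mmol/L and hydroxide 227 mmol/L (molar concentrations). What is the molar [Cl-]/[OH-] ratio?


Threshold parameter = [Cl-] / [OH-] (molar basis; both in mmol/L, so units cancel)
Ratio = 1180 / 227 = 5.2

5.2


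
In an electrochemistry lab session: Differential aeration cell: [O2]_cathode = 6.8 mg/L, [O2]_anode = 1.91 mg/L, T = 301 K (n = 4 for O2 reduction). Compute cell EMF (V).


Apply the Nernst concentration-cell relation: E = (RT/nF)*ln(C_cathode/C_anode)
RT/nF = 8.314*301/(4*96485) = 0.0064842 V
ln(6.8/1.91) = 1.26982
E = 0.0064842 * 1.26982 = 0.00823 V

0.00823 V


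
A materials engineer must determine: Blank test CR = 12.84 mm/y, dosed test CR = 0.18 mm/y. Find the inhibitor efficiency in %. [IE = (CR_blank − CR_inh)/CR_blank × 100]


Apply the inhibitor-efficiency definition: IE = (CR_blank − CR_inh)/CR_blank × 100
IE = (12.84 − 0.18) / 12.84 × 100
IE = 12.66 / 12.84 × 100 = 98.6 %

98.6 %


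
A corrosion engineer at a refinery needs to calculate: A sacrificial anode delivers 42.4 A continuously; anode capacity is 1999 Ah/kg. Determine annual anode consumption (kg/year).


Annual consumption = current * hours per year / capacity
Rate = 42.4 * 8760 / 1999 = 185.8 kg/year

185.8 kg/year


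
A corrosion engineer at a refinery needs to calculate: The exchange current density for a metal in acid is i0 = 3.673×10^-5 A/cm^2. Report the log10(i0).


i0 = 3.673×10^-5 A/cm^2
log10(i0) = -4.435

-4.435


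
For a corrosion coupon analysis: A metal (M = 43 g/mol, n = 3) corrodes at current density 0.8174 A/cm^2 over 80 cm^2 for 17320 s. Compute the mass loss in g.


Apply Faraday's law: m = i*A*t*M / (n*F)
Total charge passed Q = i*A*t = 0.8174*80*17320 = 1132589.44 C
m = Q*M/(n*F) = 1132589.44*43/(3*96485) = 168.25187 g

168.25187 g


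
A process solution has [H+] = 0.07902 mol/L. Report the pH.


pH = −log10[H+]
pH = −log10(0.07902) = 1.1

1.1


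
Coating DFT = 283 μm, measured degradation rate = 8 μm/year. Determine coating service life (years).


Service life = thickness / degradation rate
Life = 283 / 8 = 35.4 years

35.4 years


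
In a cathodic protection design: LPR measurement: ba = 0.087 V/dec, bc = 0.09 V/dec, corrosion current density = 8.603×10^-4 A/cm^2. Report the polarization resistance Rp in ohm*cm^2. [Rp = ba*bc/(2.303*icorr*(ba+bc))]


Apply the Stern-Geary equation: Rp = ba*bc / (2.303*icorr*(ba+bc))
ba*bc = 0.087*0.09 = 0.00783
ba+bc = 0.177; 2.303*icorr*(ba+bc) = 2.303*8.603×10^-4*0.177 = 3.5068495×10^-4
Rp = 0.00783 / 3.5068495×10^-4 = 22.33 ohm*cm^2

22.33 ohm*cm^2


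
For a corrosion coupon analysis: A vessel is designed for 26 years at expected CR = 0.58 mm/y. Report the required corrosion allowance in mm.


Corrosion allowance = CR × design life
CA = 0.58 * 26 = 15.08 mm

15.08 mm


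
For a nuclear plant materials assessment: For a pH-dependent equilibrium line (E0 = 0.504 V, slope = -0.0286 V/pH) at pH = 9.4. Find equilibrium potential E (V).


Apply the Pourbaix line equation: E = E0 + slope*pH
E = 0.504 + (-0.0286)*9.4 = 0.504 + (-0.26884) = 0.23516 V
Rounded to 4 decimal places: E = 0.2352 V

0.2352 V


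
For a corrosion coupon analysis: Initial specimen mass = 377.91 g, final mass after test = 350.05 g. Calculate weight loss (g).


Weight loss = initial − final
WL = 377.91 − 350.05 = 27.86 g

27.86 g


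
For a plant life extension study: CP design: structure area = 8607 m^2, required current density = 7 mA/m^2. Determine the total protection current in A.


I = area * current density, then convert mA → A (÷1000)
I = 8607 * 7 / 1000 = 60.25 A

60.25 A


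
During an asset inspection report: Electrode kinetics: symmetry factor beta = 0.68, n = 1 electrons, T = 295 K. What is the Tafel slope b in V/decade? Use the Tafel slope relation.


Apply the Tafel slope relation: b = 2.303*R*T/(beta*n*F)
Numerator: 2.303 * 8.314 * 295 = 5648.41
Denominator: 0.68 * 1 * 96485 = 65609.8
b = 5648.41 / 65609.8 = 0.086 V/decade

0.086 V/decade


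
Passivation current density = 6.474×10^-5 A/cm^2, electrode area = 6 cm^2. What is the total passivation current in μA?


I = i_pass * A, then convert A → μA (×10^6)
I = 6.474×10^-5 * 6 * 10^6 = 388.44 μA

388.44 μA


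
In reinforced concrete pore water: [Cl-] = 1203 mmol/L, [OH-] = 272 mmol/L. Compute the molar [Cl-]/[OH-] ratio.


Threshold parameter = [Cl-] / [OH-] (molar basis; both in mmol/L, so units cancel)
Ratio = 1203 / 272 = 4.42

4.42


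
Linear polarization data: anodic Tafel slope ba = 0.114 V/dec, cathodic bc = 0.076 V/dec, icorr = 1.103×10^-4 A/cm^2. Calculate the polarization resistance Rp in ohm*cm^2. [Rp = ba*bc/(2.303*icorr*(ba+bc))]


Apply the Stern-Geary equation: Rp = ba*bc / (2.303*icorr*(ba+bc))
ba*bc = 0.114*0.076 = 0.008664
ba+bc = 0.19; 2.303*icorr*(ba+bc) = 2.303*1.103×10^-4*0.19 = 4.8263971×10^-5
Rp = 0.008664 / 4.8263971×10^-5 = 179.5 ohm*cm^2

179.5 ohm*cm^2


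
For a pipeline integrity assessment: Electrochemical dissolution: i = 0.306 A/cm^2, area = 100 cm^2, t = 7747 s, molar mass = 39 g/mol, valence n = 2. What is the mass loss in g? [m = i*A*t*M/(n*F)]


Apply Faraday's law: m = i*A*t*M / (n*F)
Total charge passed Q = i*A*t = 0.306*100*7747 = 237058.2 C
m = Q*M/(n*F) = 237058.2*39/(2*96485) = 47.91 g

47.91 g


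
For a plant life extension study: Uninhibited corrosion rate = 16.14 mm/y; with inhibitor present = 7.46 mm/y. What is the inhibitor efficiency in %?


Apply the inhibitor-efficiency definition: IE = (CR_blank − CR_inh)/CR_blank × 100
IE = (16.14 − 7.46) / 16.14 × 100
IE = 8.68 / 16.14 × 100 = 53.8 %

53.8 %


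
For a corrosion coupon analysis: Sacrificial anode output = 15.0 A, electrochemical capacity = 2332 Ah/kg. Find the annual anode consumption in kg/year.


Annual consumption = current * hours per year / capacity
Rate = 15.0 * 8760 / 2332 = 56.3 kg/year

56.3 kg/year


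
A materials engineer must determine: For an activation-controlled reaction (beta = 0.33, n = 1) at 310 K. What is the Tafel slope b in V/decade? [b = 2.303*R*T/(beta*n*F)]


Apply the Tafel slope relation: b = 2.303*R*T/(beta*n*F)
Numerator: 2.303 * 8.314 * 310 = 5935.61
Denominator: 0.33 * 1 * 96485 = 31840.05
b = 5935.61 / 31840.05 = 0.1864 V/decade

0.1864 V/decade


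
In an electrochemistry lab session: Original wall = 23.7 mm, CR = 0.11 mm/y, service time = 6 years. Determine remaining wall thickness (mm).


Remaining wall = original − CR × time
t = 23.7 − 0.11*6 = 23.7 − 0.66 = 23.04 mm

23.04 mm


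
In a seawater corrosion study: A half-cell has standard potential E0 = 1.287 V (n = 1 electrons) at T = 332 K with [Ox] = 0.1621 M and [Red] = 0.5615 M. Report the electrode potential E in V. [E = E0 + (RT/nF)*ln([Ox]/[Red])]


Apply the Nernst equation: E = E0 + (RT/nF)*ln([Ox]/[Red])
Step 1: RT/nF = 8.314*332/(1*96485) = 0.02860805 V
Step 2: [Ox]/[Red] = 0.1621/0.5615 = 0.288691
Step 3: ln(0.288691) = -1.242398
Step 4: correction = 0.02860805 * -1.242398 = -0.036 V
E = 1.287 + -0.036 = 1.251 V

1.251 V


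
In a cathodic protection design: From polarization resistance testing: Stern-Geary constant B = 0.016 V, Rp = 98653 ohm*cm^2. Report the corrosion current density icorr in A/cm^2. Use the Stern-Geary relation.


Apply the Stern-Geary relation: icorr = B / Rp
icorr = 0.016 / 98653 = 1.622×10^-7 A/cm^2

1.622×10^-7 A/cm^2


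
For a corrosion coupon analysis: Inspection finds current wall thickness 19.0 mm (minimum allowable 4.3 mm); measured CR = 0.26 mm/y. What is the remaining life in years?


Apply the remaining-life relation: RL = (t_current − t_min) / CR
RL = (19.0 − 4.3) / 0.26 = 14.7 / 0.26 = 56.5 years

56.5 years


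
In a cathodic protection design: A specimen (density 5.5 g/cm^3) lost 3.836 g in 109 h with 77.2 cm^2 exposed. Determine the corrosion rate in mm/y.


Apply the mm/y weight-loss relation: CR = 87600 * W / (D * A * T)
Numerator: 87600 * 3.836 = 336033.6
Denominator: 5.5 * 77.2 * 109 = 46281.4
CR = 336033.6 / 46281.4 = 7.26066 mm/y

7.26066 mm/y


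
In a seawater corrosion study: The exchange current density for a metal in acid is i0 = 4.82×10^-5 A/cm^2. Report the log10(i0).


i0 = 4.82×10^-5 A/cm^2
log10(i0) = -4.317

-4.317


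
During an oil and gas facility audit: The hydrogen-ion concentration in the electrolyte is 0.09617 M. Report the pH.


pH = −log10[H+]
pH = −log10(0.09617) = 1.02

1.02


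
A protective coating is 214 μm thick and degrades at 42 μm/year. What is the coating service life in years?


Service life = thickness / degradation rate
Life = 214 / 42 = 5.1 years

5.1 years


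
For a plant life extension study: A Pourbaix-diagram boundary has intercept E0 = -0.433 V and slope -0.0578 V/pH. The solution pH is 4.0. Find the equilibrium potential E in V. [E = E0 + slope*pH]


Apply the Pourbaix line equation: E = E0 + slope*pH
E = -0.433 + (-0.0578)*4.0 = -0.433 + (-0.2312) = -0.6642 V
Rounded to 3 decimal places: E = -0.664 V

-0.664 V


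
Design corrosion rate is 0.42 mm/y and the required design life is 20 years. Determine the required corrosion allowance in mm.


Corrosion allowance = CR × design life
CA = 0.42 * 20 = 8.4 mm

8.4 mm


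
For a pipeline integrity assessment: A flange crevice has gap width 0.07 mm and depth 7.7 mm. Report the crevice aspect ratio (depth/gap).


Aspect ratio = depth / gap
Ratio = 7.7 / 0.07 = 110.0

110.0


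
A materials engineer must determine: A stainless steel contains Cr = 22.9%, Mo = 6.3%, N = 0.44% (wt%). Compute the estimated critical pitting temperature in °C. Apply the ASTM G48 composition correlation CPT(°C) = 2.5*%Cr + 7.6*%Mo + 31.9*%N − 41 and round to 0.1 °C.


Apply the ASTM G48 empirical CPT estimate: CPT(°C) = 2.5*%Cr + 7.6*%Mo + 31.9*%N − 41
2.5*22.9 = 57.25; 7.6*6.3 = 47.88; 31.9*0.44 = 14.036
CPT = 57.25 + 47.88 + 14.036 − 41 = 78.166 °C
Rounded to 0.1 °C: CPT ≈ 78.2 °C

78.2 °C


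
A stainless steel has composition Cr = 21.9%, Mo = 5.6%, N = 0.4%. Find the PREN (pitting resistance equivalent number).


Apply the PREN formula: PREN = Cr + 3.3*Mo + 16*N
PREN = 21.9 + 3.3*5.6 + 16*0.4
PREN = 21.9 + 18.48 + 6.4 = 46.78

46.78


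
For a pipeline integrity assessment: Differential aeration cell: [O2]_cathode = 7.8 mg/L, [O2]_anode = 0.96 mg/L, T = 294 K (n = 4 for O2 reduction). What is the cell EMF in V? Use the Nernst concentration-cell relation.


Apply the Nernst concentration-cell relation: E = (RT/nF)*ln(C_cathode/C_anode)
RT/nF = 8.314*294/(4*96485) = 0.00633341 V
ln(7.8/0.96) = 2.09495
E = 0.00633341 * 2.09495 = 0.01327 V

0.01327 V


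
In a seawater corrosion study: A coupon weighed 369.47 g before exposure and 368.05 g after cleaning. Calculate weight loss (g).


Weight loss = initial − final
WL = 369.47 − 368.05 = 1.42 g

1.42 g


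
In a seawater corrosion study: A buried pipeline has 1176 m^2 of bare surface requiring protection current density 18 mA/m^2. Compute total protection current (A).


I = area * current density, then convert mA → A (÷1000)
I = 1176 * 18 / 1000 = 21.17 A

21.17 A


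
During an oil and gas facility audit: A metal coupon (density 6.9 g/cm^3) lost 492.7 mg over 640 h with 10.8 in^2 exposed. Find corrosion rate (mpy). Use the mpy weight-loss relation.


Apply the mpy weight-loss relation: CR = 534 * W / (D * A * T)
Numerator: 534 * 492.7 = 263101.8
Denominator: 6.9 * 10.8 * 640 = 47692.8
CR = 263101.8 / 47692.8 = 5.5166 mpy

5.5166 mpy


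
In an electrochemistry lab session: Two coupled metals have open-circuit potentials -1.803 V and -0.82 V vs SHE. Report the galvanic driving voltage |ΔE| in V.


Driving voltage is the absolute potential difference.
|ΔE| = |-1.803 − (-0.82)| = 0.983 V

0.983 V


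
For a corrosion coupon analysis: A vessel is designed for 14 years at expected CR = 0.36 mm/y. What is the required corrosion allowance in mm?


Corrosion allowance = CR × design life
CA = 0.36 * 14 = 5.04 mm

5.04 mm


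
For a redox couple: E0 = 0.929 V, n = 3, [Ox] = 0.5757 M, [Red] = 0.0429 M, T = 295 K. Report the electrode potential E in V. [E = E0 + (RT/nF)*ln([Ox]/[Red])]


Apply the Nernst equation: E = E0 + (RT/nF)*ln([Ox]/[Red])
Step 1: RT/nF = 8.314*295/(3*96485) = 0.00847327 V
Step 2: [Ox]/[Red] = 0.5757/0.0429 = 13.41958
Step 3: ln(13.41958) = 2.596715
Step 4: correction = 0.00847327 * 2.596715 = 0.022 V
E = 0.929 + 0.022 = 0.951 V

0.951 V


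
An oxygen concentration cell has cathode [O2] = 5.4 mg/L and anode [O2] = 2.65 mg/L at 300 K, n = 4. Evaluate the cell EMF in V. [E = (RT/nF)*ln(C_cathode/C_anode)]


Apply the Nernst concentration-cell relation: E = (RT/nF)*ln(C_cathode/C_anode)
RT/nF = 8.314*300/(4*96485) = 0.00646266 V
ln(5.4/2.65) = 0.71184
E = 0.00646266 * 0.71184 = 0.0046 V

0.0046 V


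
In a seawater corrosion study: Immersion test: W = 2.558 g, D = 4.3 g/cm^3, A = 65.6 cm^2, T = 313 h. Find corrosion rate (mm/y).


Apply the mm/y weight-loss relation: CR = 87600 * W / (D * A * T)
Numerator: 87600 * 2.558 = 224080.8
Denominator: 4.3 * 65.6 * 313 = 88291.04
CR = 224080.8 / 88291.04 = 2.537979 mm/y

2.537979 mm/y


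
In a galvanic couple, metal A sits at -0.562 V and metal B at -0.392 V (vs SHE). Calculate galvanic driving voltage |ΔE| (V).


Driving voltage is the absolute potential difference.
|ΔE| = |-0.562 − (-0.392)| = 0.17 V

0.17 V
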